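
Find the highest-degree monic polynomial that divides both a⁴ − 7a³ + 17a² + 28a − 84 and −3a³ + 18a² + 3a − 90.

a + 2

Euclidean algorithm in ℚ[a]:
  a⁴ − 7a³ + 17a² + 28a − 84 = (−(1/3)a + 1/3)(−3a³ + 18a² + 3a − 90) + (12a² − 3a − 54)
  −3a³ + 18a² + 3a − 90 = (−(1/4)a + 23/16)(12a² − 3a − 54) + (−(99/16)a − 99/8)
  12a² − 3a − 54 = (−(64/33)a + 48/11)(−(99/16)a − 99/8) + (0)
Last nonzero remainder: −(99/16)a − 99/8. Dividing through by −99/16 gives the monic gcd a + 2.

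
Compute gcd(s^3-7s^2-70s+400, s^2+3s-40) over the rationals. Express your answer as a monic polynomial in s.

Euclidean algorithm in ℚ[s]:
  s^3-7s^2-70s+400 = (s-10)(s^2+3s-40) + (0)
The last nonzero remainder s^2+3s-40 is already monic.

s^2+3s-40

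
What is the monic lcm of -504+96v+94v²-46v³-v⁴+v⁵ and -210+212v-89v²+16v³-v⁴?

-17640+9408v+1634v²-2642v³+611v⁴+v⁵-13v⁶+v⁷

Euclidean algorithm in ℚ[v]:
  v⁵-v⁴-46v³+94v²+96v-504 = (-v-15)(-v⁴+16v³-89v²+212v-210) + (105v³-1029v²+3066v-3654)
  -v⁴+16v³-89v²+212v-210 = (-(1/105)v+31/525)(105v³-1029v²+3066v-3654) + ((24/25)v²-(96/25)v+144/25)
  105v³-1029v²+3066v-3654 = ((875/8)v-5075/8)((24/25)v²-(96/25)v+144/25) + (0)
Last nonzero remainder: (24/25)v²-(96/25)v+144/25. Dividing through by 24/25 gives the monic gcd v²-4v+6.
Then lcm(f, g) = f·g / gcd(f, g); expanding and making the result monic gives the answer.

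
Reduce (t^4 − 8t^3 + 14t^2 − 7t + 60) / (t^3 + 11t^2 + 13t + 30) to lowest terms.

(t^2 − 9t + 20)/(t + 10)

By polynomial division,
  t^4 − 8t^3 + 14t^2 − 7t + 60 = (t − 19)(t^3 + 11t^2 + 13t + 30) + (210t^2 + 210t + 630)
  t^3 + 11t^2 + 13t + 30 = ((1/210)t + 1/21)(210t^2 + 210t + 630) + (0)
Last nonzero remainder: 210t^2 + 210t + 630. Dividing through by 210 gives the monic gcd t^2 + t + 3.
Cancel t^2 + t + 3 from numerator and denominator to get the reduced form.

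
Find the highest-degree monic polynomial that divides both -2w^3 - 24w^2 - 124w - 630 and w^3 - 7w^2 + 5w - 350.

w^2 + 3w + 35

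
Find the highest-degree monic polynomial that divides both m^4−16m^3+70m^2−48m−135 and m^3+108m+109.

By polynomial division,
  m^4−16m^3+70m^2−48m−135 = (m−16)(m^3+108m+109) + (−38m^2+1571m+1609)
  m^3+108m+109 = (−(1/38)m−1571/1444)(−38m^2+1571m+1609) + ((2685135/1444)m+2685135/1444)
  −38m^2+1571m+1609 = (−(54872/2685135)m+2323396/2685135)((2685135/1444)m+2685135/1444) + (0)
Last nonzero remainder: (2685135/1444)m+2685135/1444. Dividing through by 2685135/1444 gives the monic gcd m+1.

m+1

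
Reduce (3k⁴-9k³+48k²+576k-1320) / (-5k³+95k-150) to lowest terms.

(-3k²+18k-132)/(5k-15)

Repeated division with remainder:
  3k⁴-9k³+48k²+576k-1320 = (-(3/5)k+9/5)(-5k³+95k-150) + (105k²+315k-1050)
  -5k³+95k-150 = (-(1/21)k+1/7)(105k²+315k-1050) + (0)
Last nonzero remainder: 105k²+315k-1050. Dividing through by 105 gives the monic gcd k²+3k-10.
Cancel k²+3k-10 from numerator and denominator to get the reduced form.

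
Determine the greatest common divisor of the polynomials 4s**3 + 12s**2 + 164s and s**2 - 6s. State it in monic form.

By polynomial division,
  4s**3 + 12s**2 + 164s = (4s + 36)(s**2 - 6s) + (380s)
  s**2 - 6s = ((1/380)s - 3/190)(380s) + (0)
Last nonzero remainder: 380s. Dividing through by 380 gives the monic gcd s.

s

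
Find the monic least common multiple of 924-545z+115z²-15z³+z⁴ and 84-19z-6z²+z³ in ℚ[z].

Repeated division with remainder:
  z⁴-15z³+115z²-545z+924 = (z-9)(z³-6z²-19z+84) + (80z²-800z+1680)
  z³-6z²-19z+84 = ((1/80)z+1/20)(80z²-800z+1680) + (0)
Last nonzero remainder: 80z²-800z+1680. Dividing through by 80 gives the monic gcd z²-10z+21.
Then lcm(f, g) = f·g / gcd(f, g); expanding and making the result monic gives the answer.

3696-1256z-85z²+55z³-11z⁴+z⁵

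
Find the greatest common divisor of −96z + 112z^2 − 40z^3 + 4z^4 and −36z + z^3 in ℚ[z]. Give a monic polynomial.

−6z + z^2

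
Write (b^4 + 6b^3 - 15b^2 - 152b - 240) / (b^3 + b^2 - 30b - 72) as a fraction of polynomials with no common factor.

(b^2 - b - 20)/(b - 6)

Repeated division with remainder:
  b^4 + 6b^3 - 15b^2 - 152b - 240 = (b + 5)(b^3 + b^2 - 30b - 72) + (10b^2 + 70b + 120)
  b^3 + b^2 - 30b - 72 = ((1/10)b - 3/5)(10b^2 + 70b + 120) + (0)
Last nonzero remainder: 10b^2 + 70b + 120. Dividing through by 10 gives the monic gcd b^2 + 7b + 12.
Cancel b^2 + 7b + 12 from numerator and denominator to get the reduced form.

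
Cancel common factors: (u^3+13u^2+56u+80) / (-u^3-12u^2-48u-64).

(-u-5)/(u+4)

Apply the Euclidean algorithm:
  u^3+13u^2+56u+80 = (-1)(-u^3-12u^2-48u-64) + (u^2+8u+16)
  -u^3-12u^2-48u-64 = (-u-4)(u^2+8u+16) + (0)
The last nonzero remainder u^2+8u+16 is already monic.
Cancel u^2+8u+16 from numerator and denominator to get the reduced form.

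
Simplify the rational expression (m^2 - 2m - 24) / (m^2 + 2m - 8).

(m - 6)/(m - 2)

Euclidean algorithm in ℚ[m]:
  m^2 - 2m - 24 = (m^2 + 2m - 8) + (-4m - 16)
  m^2 + 2m - 8 = (-(1/4)m + 1/2)(-4m - 16) + (0)
Last nonzero remainder: -4m - 16. Dividing through by -4 gives the monic gcd m + 4.
Cancel m + 4 from numerator and denominator to get the reduced form.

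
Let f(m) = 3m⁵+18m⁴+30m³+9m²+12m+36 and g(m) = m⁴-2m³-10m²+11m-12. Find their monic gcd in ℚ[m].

Euclidean algorithm in ℚ[m]:
  3m⁵+18m⁴+30m³+9m²+12m+36 = (3m+24)(m⁴-2m³-10m²+11m-12) + (108m³+216m²-216m+324)
  m⁴-2m³-10m²+11m-12 = ((1/108)m-1/27)(108m³+216m²-216m+324) + (0)
Last nonzero remainder: 108m³+216m²-216m+324. Dividing through by 108 gives the monic gcd m³+2m²-2m+3.

m³+2m²-2m+3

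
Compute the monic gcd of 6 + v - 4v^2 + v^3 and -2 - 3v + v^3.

-2 - v + v^2

Apply the Euclidean algorithm:
  v^3 - 4v^2 + v + 6 = (v^3 - 3v - 2) + (-4v^2 + 4v + 8)
  v^3 - 3v - 2 = (-(1/4)v - 1/4)(-4v^2 + 4v + 8) + (0)
Last nonzero remainder: -4v^2 + 4v + 8. Dividing through by -4 gives the monic gcd v^2 - v - 2.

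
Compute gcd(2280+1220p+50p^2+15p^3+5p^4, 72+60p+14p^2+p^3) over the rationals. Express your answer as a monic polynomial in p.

12+8p+p^2

By polynomial division,
  5p^4+15p^3+50p^2+1220p+2280 = (5p-55)(p^3+14p^2+60p+72) + (520p^2+4160p+6240)
  p^3+14p^2+60p+72 = ((1/520)p+3/260)(520p^2+4160p+6240) + (0)
Last nonzero remainder: 520p^2+4160p+6240. Dividing through by 520 gives the monic gcd p^2+8p+12.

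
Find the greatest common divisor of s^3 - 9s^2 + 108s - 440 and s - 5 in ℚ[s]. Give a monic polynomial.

By polynomial division,
  s^3 - 9s^2 + 108s - 440 = (s^2 - 4s + 88)(s - 5) + (0)
The last nonzero remainder s - 5 is already monic.

s - 5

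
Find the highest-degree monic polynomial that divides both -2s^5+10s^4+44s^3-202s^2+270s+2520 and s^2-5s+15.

Euclidean algorithm in ℚ[s]:
  -2s^5+10s^4+44s^3-202s^2+270s+2520 = (-2s^3+74s+168)(s^2-5s+15) + (0)
The last nonzero remainder s^2-5s+15 is already monic.

s^2-5s+15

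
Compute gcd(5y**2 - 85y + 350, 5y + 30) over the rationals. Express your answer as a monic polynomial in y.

1

Euclidean algorithm in ℚ[y]:
  5y**2 - 85y + 350 = (y - 23)(5y + 30) + (1040)
  5y + 30 = ((1/208)y + 3/104)(1040) + (0)
The last nonzero remainder is the constant 1040, so the polynomials are coprime and gcd = 1.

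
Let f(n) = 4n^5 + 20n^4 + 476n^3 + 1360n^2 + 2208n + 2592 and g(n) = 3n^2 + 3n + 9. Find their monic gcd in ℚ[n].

n^2 + n + 3

Repeated division with remainder:
  4n^5 + 20n^4 + 476n^3 + 1360n^2 + 2208n + 2592 = ((4/3)n^3 + (16/3)n^2 + (448/3)n + 288)(3n^2 + 3n + 9) + (0)
Last nonzero remainder: 3n^2 + 3n + 9. Dividing through by 3 gives the monic gcd n^2 + n + 3.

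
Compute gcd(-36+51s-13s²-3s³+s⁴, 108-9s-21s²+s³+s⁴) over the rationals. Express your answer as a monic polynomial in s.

36-15s-2s²+s³

Apply the Euclidean algorithm:
  s⁴-3s³-13s²+51s-36 = (s⁴+s³-21s²-9s+108) + (-4s³+8s²+60s-144)
  s⁴+s³-21s²-9s+108 = (-(1/4)s-3/4)(-4s³+8s²+60s-144) + (0)
Last nonzero remainder: -4s³+8s²+60s-144. Dividing through by -4 gives the monic gcd s³-2s²-15s+36.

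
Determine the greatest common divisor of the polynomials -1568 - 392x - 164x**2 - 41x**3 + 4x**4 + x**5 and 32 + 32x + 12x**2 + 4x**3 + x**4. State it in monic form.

Repeated division with remainder:
  x**5 + 4x**4 - 41x**3 - 164x**2 - 392x - 1568 = (x)(x**4 + 4x**3 + 12x**2 + 32x + 32) + (-53x**3 - 196x**2 - 424x - 1568)
  x**4 + 4x**3 + 12x**2 + 32x + 32 = (-(1/53)x - 16/2809)(-53x**3 - 196x**2 - 424x - 1568) + ((8100/2809)x**2 + 64800/2809)
  -53x**3 - 196x**2 - 424x - 1568 = (-(148877/8100)x - 137641/2025)((8100/2809)x**2 + 64800/2809) + (0)
Last nonzero remainder: (8100/2809)x**2 + 64800/2809. Dividing through by 8100/2809 gives the monic gcd x**2 + 8.

8 + x**2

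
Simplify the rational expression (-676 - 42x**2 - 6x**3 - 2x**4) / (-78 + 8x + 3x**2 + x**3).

By polynomial division,
  -2x**4 - 6x**3 - 42x**2 - 676 = (-2x)(x**3 + 3x**2 + 8x - 78) + (-26x**2 - 156x - 676)
  x**3 + 3x**2 + 8x - 78 = (-(1/26)x + 3/26)(-26x**2 - 156x - 676) + (0)
Last nonzero remainder: -26x**2 - 156x - 676. Dividing through by -26 gives the monic gcd x**2 + 6x + 26.
Cancel x**2 + 6x + 26 from numerator and denominator to get the reduced form.

(-26 + 6x - 2x**2)/(-3 + x)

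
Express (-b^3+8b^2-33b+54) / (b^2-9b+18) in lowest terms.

Euclidean algorithm in ℚ[b]:
  -b^3+8b^2-33b+54 = (-b-1)(b^2-9b+18) + (-24b+72)
  b^2-9b+18 = (-(1/24)b+1/4)(-24b+72) + (0)
Last nonzero remainder: -24b+72. Dividing through by -24 gives the monic gcd b-3.
Cancel b-3 from numerator and denominator to get the reduced form.

(-b^2+5b-18)/(b-6)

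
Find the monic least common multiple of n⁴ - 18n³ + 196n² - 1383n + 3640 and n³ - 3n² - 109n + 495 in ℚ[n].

Apply the Euclidean algorithm:
  n⁴ - 18n³ + 196n² - 1383n + 3640 = (n - 15)(n³ - 3n² - 109n + 495) + (260n² - 3513n + 11065)
  n³ - 3n² - 109n + 495 = ((1/260)n + 2733/67600)(260n² - 3513n + 11065) + (-(644271/67600)n + 644271/13520)
  260n² - 3513n + 11065 = (-(17576000/644271)n + 149598800/644271)(-(644271/67600)n + 644271/13520) + (0)
Last nonzero remainder: -(644271/67600)n + 644271/13520. Dividing through by -644271/67600 gives the monic gcd n - 5.
Then lcm(f, g) = f·g / gcd(f, g); expanding and making the result monic gives the answer.

n⁶ - 16n⁵ + 61n⁴ + 791n³ - 18530n² + 144197n - 360360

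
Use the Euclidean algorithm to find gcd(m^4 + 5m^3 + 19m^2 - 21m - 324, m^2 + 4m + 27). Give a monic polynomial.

Repeated division with remainder:
  m^4 + 5m^3 + 19m^2 - 21m - 324 = (m^2 + m - 12)(m^2 + 4m + 27) + (0)
The last nonzero remainder m^2 + 4m + 27 is already monic.

m^2 + 4m + 27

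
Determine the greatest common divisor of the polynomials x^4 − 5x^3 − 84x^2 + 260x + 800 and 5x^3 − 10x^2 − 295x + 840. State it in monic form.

Euclidean algorithm in ℚ[x]:
  x^4 − 5x^3 − 84x^2 + 260x + 800 = ((1/5)x − 3/5)(5x^3 − 10x^2 − 295x + 840) + (−31x^2 − 85x + 1304)
  5x^3 − 10x^2 − 295x + 840 = (−(5/31)x + 735/961)(−31x^2 − 85x + 1304) + (−(18900/961)x − 151200/961)
  −31x^2 − 85x + 1304 = ((29791/18900)x − 156643/18900)(−(18900/961)x − 151200/961) + (0)
Last nonzero remainder: −(18900/961)x − 151200/961. Dividing through by −18900/961 gives the monic gcd x + 8.

x + 8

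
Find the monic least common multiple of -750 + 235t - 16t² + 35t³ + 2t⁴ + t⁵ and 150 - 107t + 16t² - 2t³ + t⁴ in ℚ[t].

2250 - 1455t + 283t² - 121t³ + 29t⁴ - t⁵ + t⁶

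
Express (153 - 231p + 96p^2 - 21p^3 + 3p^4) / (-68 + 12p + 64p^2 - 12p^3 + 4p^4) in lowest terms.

Euclidean algorithm in ℚ[p]:
  3p^4 - 21p^3 + 96p^2 - 231p + 153 = (3/4)(4p^4 - 12p^3 + 64p^2 + 12p - 68) + (-12p^3 + 48p^2 - 240p + 204)
  4p^4 - 12p^3 + 64p^2 + 12p - 68 = (-(1/3)p - 1/3)(-12p^3 + 48p^2 - 240p + 204) + (0)
Last nonzero remainder: -12p^3 + 48p^2 - 240p + 204. Dividing through by -12 gives the monic gcd p^3 - 4p^2 + 20p - 17.
Cancel p^3 - 4p^2 + 20p - 17 from numerator and denominator to get the reduced form.

(-9 + 3p)/(4 + 4p)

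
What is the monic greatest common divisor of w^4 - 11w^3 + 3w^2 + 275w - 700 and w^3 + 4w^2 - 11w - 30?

w + 5

Euclidean algorithm in ℚ[w]:
  w^4 - 11w^3 + 3w^2 + 275w - 700 = (w - 15)(w^3 + 4w^2 - 11w - 30) + (74w^2 + 140w - 1150)
  w^3 + 4w^2 - 11w - 30 = ((1/74)w + 39/1369)(74w^2 + 140w - 1150) + ((756/1369)w + 3780/1369)
  74w^2 + 140w - 1150 = ((50653/378)w - 157435/378)((756/1369)w + 3780/1369) + (0)
Last nonzero remainder: (756/1369)w + 3780/1369. Dividing through by 756/1369 gives the monic gcd w + 5.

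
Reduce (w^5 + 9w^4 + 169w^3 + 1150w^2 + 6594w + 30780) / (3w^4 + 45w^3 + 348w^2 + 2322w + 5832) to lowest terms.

(w^3 + 7w^2 + 101w + 570)/(3w^2 + 39w + 108)

Repeated division with remainder:
  w^5 + 9w^4 + 169w^3 + 1150w^2 + 6594w + 30780 = ((1/3)w - 2)(3w^4 + 45w^3 + 348w^2 + 2322w + 5832) + (143w^3 + 1072w^2 + 9294w + 42444)
  3w^4 + 45w^3 + 348w^2 + 2322w + 5832 = ((3/143)w + 3219/20449)(143w^3 + 1072w^2 + 9294w + 42444) + (-(321642/20449)w^2 - (643284/20449)w - 17368668/20449)
  143w^3 + 1072w^2 + 9294w + 42444 = (-(2924207/321642)w - 2678819/53607)(-(321642/20449)w^2 - (643284/20449)w - 17368668/20449) + (0)
Last nonzero remainder: -(321642/20449)w^2 - (643284/20449)w - 17368668/20449. Dividing through by -321642/20449 gives the monic gcd w^2 + 2w + 54.
Cancel w^2 + 2w + 54 from numerator and denominator to get the reduced form.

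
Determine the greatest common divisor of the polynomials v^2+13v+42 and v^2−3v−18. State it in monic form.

Repeated division with remainder:
  v^2+13v+42 = (v^2−3v−18) + (16v+60)
  v^2−3v−18 = ((1/16)v−27/64)(16v+60) + (117/16)
  16v+60 = ((256/117)v+320/39)(117/16) + (0)
The last nonzero remainder is the constant 117/16, so the polynomials are coprime and gcd = 1.

1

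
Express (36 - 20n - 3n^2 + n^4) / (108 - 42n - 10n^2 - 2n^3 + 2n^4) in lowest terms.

(-2 + n)/(-6 + 2n)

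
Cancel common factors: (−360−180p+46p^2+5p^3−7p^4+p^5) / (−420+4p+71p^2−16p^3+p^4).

(30+5p−3p^2+p^3)/(35−12p+p^2)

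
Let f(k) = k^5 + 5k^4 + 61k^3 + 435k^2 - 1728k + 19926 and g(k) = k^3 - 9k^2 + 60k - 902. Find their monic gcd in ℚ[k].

Euclidean algorithm in ℚ[k]:
  k^5 + 5k^4 + 61k^3 + 435k^2 - 1728k + 19926 = (k^2 + 14k + 127)(k^3 - 9k^2 + 60k - 902) + (1640k^2 + 3280k + 134480)
  k^3 - 9k^2 + 60k - 902 = ((1/1640)k - 11/1640)(1640k^2 + 3280k + 134480) + (0)
Last nonzero remainder: 1640k^2 + 3280k + 134480. Dividing through by 1640 gives the monic gcd k^2 + 2k + 82.

k^2 + 2k + 82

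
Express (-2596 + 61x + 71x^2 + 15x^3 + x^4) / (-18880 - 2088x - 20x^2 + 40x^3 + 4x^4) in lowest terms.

Apply the Euclidean algorithm:
  x^4 + 15x^3 + 71x^2 + 61x - 2596 = (1/4)(4x^4 + 40x^3 - 20x^2 - 2088x - 18880) + (5x^3 + 76x^2 + 583x + 2124)
  4x^4 + 40x^3 - 20x^2 - 2088x - 18880 = ((4/5)x - 104/25)(5x^3 + 76x^2 + 583x + 2124) + (-(4256/25)x^2 - (34048/25)x - 251104/25)
  5x^3 + 76x^2 + 583x + 2124 = (-(125/4256)x - 225/1064)(-(4256/25)x^2 - (34048/25)x - 251104/25) + (0)
Last nonzero remainder: -(4256/25)x^2 - (34048/25)x - 251104/25. Dividing through by -4256/25 gives the monic gcd x^2 + 8x + 59.
Cancel x^2 + 8x + 59 from numerator and denominator to get the reduced form.

(-44 + 7x + x^2)/(-320 + 8x + 4x^2)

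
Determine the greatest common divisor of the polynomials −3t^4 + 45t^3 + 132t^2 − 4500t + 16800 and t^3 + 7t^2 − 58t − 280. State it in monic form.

t^2 + 3t − 70

Repeated division with remainder:
  −3t^4 + 45t^3 + 132t^2 − 4500t + 16800 = (−3t + 66)(t^3 + 7t^2 − 58t − 280) + (−504t^2 − 1512t + 35280)
  t^3 + 7t^2 − 58t − 280 = (−(1/504)t − 1/126)(−504t^2 − 1512t + 35280) + (0)
Last nonzero remainder: −504t^2 − 1512t + 35280. Dividing through by −504 gives the monic gcd t^2 + 3t − 70.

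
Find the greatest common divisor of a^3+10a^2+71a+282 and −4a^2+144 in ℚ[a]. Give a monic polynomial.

Repeated division with remainder:
  a^3+10a^2+71a+282 = (−(1/4)a−5/2)(−4a^2+144) + (107a+642)
  −4a^2+144 = (−(4/107)a+24/107)(107a+642) + (0)
Last nonzero remainder: 107a+642. Dividing through by 107 gives the monic gcd a+6.

a+6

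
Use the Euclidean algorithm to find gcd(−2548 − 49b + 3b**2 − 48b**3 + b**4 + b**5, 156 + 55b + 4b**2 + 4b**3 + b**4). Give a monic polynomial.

Repeated division with remainder:
  b**5 + b**4 − 48b**3 + 3b**2 − 49b − 2548 = (b − 3)(b**4 + 4b**3 + 4b**2 + 55b + 156) + (−40b**3 − 40b**2 − 40b − 2080)
  b**4 + 4b**3 + 4b**2 + 55b + 156 = (−(1/40)b − 3/40)(−40b**3 − 40b**2 − 40b − 2080) + (0)
Last nonzero remainder: −40b**3 − 40b**2 − 40b − 2080. Dividing through by −40 gives the monic gcd b**3 + b**2 + b + 52.

52 + b + b**2 + b**3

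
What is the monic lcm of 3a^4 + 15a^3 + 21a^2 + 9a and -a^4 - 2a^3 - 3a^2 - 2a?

a^6 + 6a^5 + 14a^4 + 20a^3 + 17a^2 + 6a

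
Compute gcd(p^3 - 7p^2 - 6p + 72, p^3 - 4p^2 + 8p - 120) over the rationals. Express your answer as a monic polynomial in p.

p - 6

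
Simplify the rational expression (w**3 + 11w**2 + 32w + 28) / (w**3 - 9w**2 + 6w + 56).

(w**2 + 9w + 14)/(w**2 - 11w + 28)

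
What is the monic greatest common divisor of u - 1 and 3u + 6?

By polynomial division,
  u - 1 = (1/3)(3u + 6) + (-3)
  3u + 6 = (-u - 2)(-3) + (0)
The last nonzero remainder is the constant -3, so the polynomials are coprime and gcd = 1.

1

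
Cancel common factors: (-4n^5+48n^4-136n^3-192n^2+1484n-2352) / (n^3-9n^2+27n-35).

Euclidean algorithm in ℚ[n]:
  -4n^5+48n^4-136n^3-192n^2+1484n-2352 = (-4n^2+12n+80)(n^3-9n^2+27n-35) + (64n^2-256n+448)
  n^3-9n^2+27n-35 = ((1/64)n-5/64)(64n^2-256n+448) + (0)
Last nonzero remainder: 64n^2-256n+448. Dividing through by 64 gives the monic gcd n^2-4n+7.
Cancel n^2-4n+7 from numerator and denominator to get the reduced form.

(-4n^3+32n^2+20n-336)/(n-5)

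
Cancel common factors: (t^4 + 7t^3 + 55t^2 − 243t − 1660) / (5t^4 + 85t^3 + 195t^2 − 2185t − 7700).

(t^2 + 8t + 83)/(5t^2 + 90t + 385)

By polynomial division,
  t^4 + 7t^3 + 55t^2 − 243t − 1660 = (1/5)(5t^4 + 85t^3 + 195t^2 − 2185t − 7700) + (−10t^3 + 16t^2 + 194t − 120)
  5t^4 + 85t^3 + 195t^2 − 2185t − 7700 = (−(1/2)t − 93/10)(−10t^3 + 16t^2 + 194t − 120) + ((2204/5)t^2 − (2204/5)t − 8816)
  −10t^3 + 16t^2 + 194t − 120 = (−(25/1102)t + 15/1102)((2204/5)t^2 − (2204/5)t − 8816) + (0)
Last nonzero remainder: (2204/5)t^2 − (2204/5)t − 8816. Dividing through by 2204/5 gives the monic gcd t^2 − t − 20.
Cancel t^2 − t − 20 from numerator and denominator to get the reduced form.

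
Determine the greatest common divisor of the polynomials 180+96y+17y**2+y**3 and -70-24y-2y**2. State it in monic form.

5+y

Apply the Euclidean algorithm:
  y**3+17y**2+96y+180 = (-(1/2)y-5/2)(-2y**2-24y-70) + (y+5)
  -2y**2-24y-70 = (-2y-14)(y+5) + (0)
The last nonzero remainder y+5 is already monic.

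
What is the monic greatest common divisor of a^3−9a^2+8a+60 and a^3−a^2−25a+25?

a−5

Repeated division with remainder:
  a^3−9a^2+8a+60 = (a^3−a^2−25a+25) + (−8a^2+33a+35)
  a^3−a^2−25a+25 = (−(1/8)a−25/64)(−8a^2+33a+35) + (−(495/64)a+2475/64)
  −8a^2+33a+35 = ((512/495)a+448/495)(−(495/64)a+2475/64) + (0)
Last nonzero remainder: −(495/64)a+2475/64. Dividing through by −495/64 gives the monic gcd a−5.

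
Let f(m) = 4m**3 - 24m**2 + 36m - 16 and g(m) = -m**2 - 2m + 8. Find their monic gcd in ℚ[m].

1

Euclidean algorithm in ℚ[m]:
  4m**3 - 24m**2 + 36m - 16 = (-4m + 32)(-m**2 - 2m + 8) + (132m - 272)
  -m**2 - 2m + 8 = (-(1/132)m - 67/2178)(132m - 272) + (-400/1089)
  132m - 272 = (-(35937/100)m + 18513/25)(-400/1089) + (0)
The last nonzero remainder is the constant -400/1089, so the polynomials are coprime and gcd = 1.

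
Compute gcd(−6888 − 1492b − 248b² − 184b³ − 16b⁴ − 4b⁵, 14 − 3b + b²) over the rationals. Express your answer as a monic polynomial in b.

14 − 3b + b²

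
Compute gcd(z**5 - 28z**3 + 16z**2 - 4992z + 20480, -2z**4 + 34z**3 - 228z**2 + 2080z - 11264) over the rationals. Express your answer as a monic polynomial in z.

z**3 - 6z**2 + 48z - 512

Repeated division with remainder:
  z**5 - 28z**3 + 16z**2 - 4992z + 20480 = (-(1/2)z - 17/2)(-2z**4 + 34z**3 - 228z**2 + 2080z - 11264) + (147z**3 - 882z**2 + 7056z - 75264)
  -2z**4 + 34z**3 - 228z**2 + 2080z - 11264 = (-(2/147)z + 22/147)(147z**3 - 882z**2 + 7056z - 75264) + (0)
Last nonzero remainder: 147z**3 - 882z**2 + 7056z - 75264. Dividing through by 147 gives the monic gcd z**3 - 6z**2 + 48z - 512.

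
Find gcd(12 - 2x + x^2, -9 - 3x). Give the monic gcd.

1

Euclidean algorithm in ℚ[x]:
  x^2 - 2x + 12 = (-(1/3)x + 5/3)(-3x - 9) + (27)
  -3x - 9 = (-(1/9)x - 1/3)(27) + (0)
The last nonzero remainder is the constant 27, so the polynomials are coprime and gcd = 1.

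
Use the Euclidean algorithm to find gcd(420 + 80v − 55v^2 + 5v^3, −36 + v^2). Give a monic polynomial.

−6 + v

Repeated division with remainder:
  5v^3 − 55v^2 + 80v + 420 = (5v − 55)(v^2 − 36) + (260v − 1560)
  v^2 − 36 = ((1/260)v + 3/130)(260v − 1560) + (0)
Last nonzero remainder: 260v − 1560. Dividing through by 260 gives the monic gcd v − 6.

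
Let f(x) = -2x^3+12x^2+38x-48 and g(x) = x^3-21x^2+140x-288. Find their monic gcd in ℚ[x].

Apply the Euclidean algorithm:
  -2x^3+12x^2+38x-48 = (-2)(x^3-21x^2+140x-288) + (-30x^2+318x-624)
  x^3-21x^2+140x-288 = (-(1/30)x+26/75)(-30x^2+318x-624) + ((224/25)x-1792/25)
  -30x^2+318x-624 = (-(375/112)x+975/112)((224/25)x-1792/25) + (0)
Last nonzero remainder: (224/25)x-1792/25. Dividing through by 224/25 gives the monic gcd x-8.

x-8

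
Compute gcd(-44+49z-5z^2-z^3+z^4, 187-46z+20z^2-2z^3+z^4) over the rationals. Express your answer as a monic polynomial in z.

11-4z+z^2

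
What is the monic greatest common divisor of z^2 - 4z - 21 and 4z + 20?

1

Euclidean algorithm in ℚ[z]:
  z^2 - 4z - 21 = ((1/4)z - 9/4)(4z + 20) + (24)
  4z + 20 = ((1/6)z + 5/6)(24) + (0)
The last nonzero remainder is the constant 24, so the polynomials are coprime and gcd = 1.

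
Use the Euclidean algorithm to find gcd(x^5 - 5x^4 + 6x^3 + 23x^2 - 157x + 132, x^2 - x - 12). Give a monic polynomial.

x^2 - x - 12

By polynomial division,
  x^5 - 5x^4 + 6x^3 + 23x^2 - 157x + 132 = (x^3 - 4x^2 + 14x - 11)(x^2 - x - 12) + (0)
The last nonzero remainder x^2 - x - 12 is already monic.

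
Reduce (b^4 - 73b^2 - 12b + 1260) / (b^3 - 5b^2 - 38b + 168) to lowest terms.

Apply the Euclidean algorithm:
  b^4 - 73b^2 - 12b + 1260 = (b + 5)(b^3 - 5b^2 - 38b + 168) + (-10b^2 + 10b + 420)
  b^3 - 5b^2 - 38b + 168 = (-(1/10)b + 2/5)(-10b^2 + 10b + 420) + (0)
Last nonzero remainder: -10b^2 + 10b + 420. Dividing through by -10 gives the monic gcd b^2 - b - 42.
Cancel b^2 - b - 42 from numerator and denominator to get the reduced form.

(b^2 + b - 30)/(b - 4)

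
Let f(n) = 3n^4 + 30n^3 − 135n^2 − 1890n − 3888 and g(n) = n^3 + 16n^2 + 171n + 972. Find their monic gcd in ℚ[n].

Apply the Euclidean algorithm:
  3n^4 + 30n^3 − 135n^2 − 1890n − 3888 = (3n − 18)(n^3 + 16n^2 + 171n + 972) + (−360n^2 − 1728n + 13608)
  n^3 + 16n^2 + 171n + 972 = (−(1/360)n − 7/225)(−360n^2 − 1728n + 13608) + ((3876/25)n + 34884/25)
  −360n^2 − 1728n + 13608 = (−(750/323)n + 3150/323)((3876/25)n + 34884/25) + (0)
Last nonzero remainder: (3876/25)n + 34884/25. Dividing through by 3876/25 gives the monic gcd n + 9.

n + 9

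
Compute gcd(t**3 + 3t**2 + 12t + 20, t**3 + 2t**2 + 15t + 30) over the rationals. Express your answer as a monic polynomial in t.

t + 2

Repeated division with remainder:
  t**3 + 3t**2 + 12t + 20 = (t**3 + 2t**2 + 15t + 30) + (t**2 - 3t - 10)
  t**3 + 2t**2 + 15t + 30 = (t + 5)(t**2 - 3t - 10) + (40t + 80)
  t**2 - 3t - 10 = ((1/40)t - 1/8)(40t + 80) + (0)
Last nonzero remainder: 40t + 80. Dividing through by 40 gives the monic gcd t + 2.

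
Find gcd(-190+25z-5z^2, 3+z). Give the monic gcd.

By polynomial division,
  -5z^2+25z-190 = (-5z+40)(z+3) + (-310)
  z+3 = (-(1/310)z-3/310)(-310) + (0)
The last nonzero remainder is the constant -310, so the polynomials are coprime and gcd = 1.

1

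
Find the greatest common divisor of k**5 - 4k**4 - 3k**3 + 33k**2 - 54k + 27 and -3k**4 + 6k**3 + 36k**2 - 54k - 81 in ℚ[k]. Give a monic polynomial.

By polynomial division,
  k**5 - 4k**4 - 3k**3 + 33k**2 - 54k + 27 = (-(1/3)k + 2/3)(-3k**4 + 6k**3 + 36k**2 - 54k - 81) + (5k**3 - 9k**2 - 45k + 81)
  -3k**4 + 6k**3 + 36k**2 - 54k - 81 = (-(3/5)k + 3/25)(5k**3 - 9k**2 - 45k + 81) + ((252/25)k**2 - 2268/25)
  5k**3 - 9k**2 - 45k + 81 = ((125/252)k - 25/28)((252/25)k**2 - 2268/25) + (0)
Last nonzero remainder: (252/25)k**2 - 2268/25. Dividing through by 252/25 gives the monic gcd k**2 - 9.

k**2 - 9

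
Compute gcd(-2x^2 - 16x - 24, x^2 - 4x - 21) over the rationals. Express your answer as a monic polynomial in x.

Repeated division with remainder:
  -2x^2 - 16x - 24 = (-2)(x^2 - 4x - 21) + (-24x - 66)
  x^2 - 4x - 21 = (-(1/24)x + 9/32)(-24x - 66) + (-39/16)
  -24x - 66 = ((128/13)x + 352/13)(-39/16) + (0)
The last nonzero remainder is the constant -39/16, so the polynomials are coprime and gcd = 1.

1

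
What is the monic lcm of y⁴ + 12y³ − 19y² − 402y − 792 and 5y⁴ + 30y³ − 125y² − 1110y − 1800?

y⁵ + 17y⁴ + 41y³ − 497y² − 2802y − 3960

Apply the Euclidean algorithm:
  y⁴ + 12y³ − 19y² − 402y − 792 = (1/5)(5y⁴ + 30y³ − 125y² − 1110y − 1800) + (6y³ + 6y² − 180y − 432)
  5y⁴ + 30y³ − 125y² − 1110y − 1800 = ((5/6)y + 25/6)(6y³ + 6y² − 180y − 432) + (0)
Last nonzero remainder: 6y³ + 6y² − 180y − 432. Dividing through by 6 gives the monic gcd y³ + y² − 30y − 72.
Then lcm(f, g) = f·g / gcd(f, g); expanding and making the result monic gives the answer.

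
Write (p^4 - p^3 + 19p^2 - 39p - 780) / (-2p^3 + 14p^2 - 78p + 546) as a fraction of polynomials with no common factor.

By polynomial division,
  p^4 - p^3 + 19p^2 - 39p - 780 = (-(1/2)p - 3)(-2p^3 + 14p^2 - 78p + 546) + (22p^2 + 858)
  -2p^3 + 14p^2 - 78p + 546 = (-(1/11)p + 7/11)(22p^2 + 858) + (0)
Last nonzero remainder: 22p^2 + 858. Dividing through by 22 gives the monic gcd p^2 + 39.
Cancel p^2 + 39 from numerator and denominator to get the reduced form.

(-p^2 + p + 20)/(2p - 14)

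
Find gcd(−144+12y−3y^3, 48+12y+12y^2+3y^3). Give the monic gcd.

Apply the Euclidean algorithm:
  −3y^3+12y−144 = (−1)(3y^3+12y^2+12y+48) + (12y^2+24y−96)
  3y^3+12y^2+12y+48 = ((1/4)y+1/2)(12y^2+24y−96) + (24y+96)
  12y^2+24y−96 = ((1/2)y−1)(24y+96) + (0)
Last nonzero remainder: 24y+96. Dividing through by 24 gives the monic gcd y+4.

4+y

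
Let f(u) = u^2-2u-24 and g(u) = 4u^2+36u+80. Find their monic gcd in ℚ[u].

u+4

Euclidean algorithm in ℚ[u]:
  u^2-2u-24 = (1/4)(4u^2+36u+80) + (-11u-44)
  4u^2+36u+80 = (-(4/11)u-20/11)(-11u-44) + (0)
Last nonzero remainder: -11u-44. Dividing through by -11 gives the monic gcd u+4.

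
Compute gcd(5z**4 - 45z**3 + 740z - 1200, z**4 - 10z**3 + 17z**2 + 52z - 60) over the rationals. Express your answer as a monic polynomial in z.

z**2 - 11z + 30

Apply the Euclidean algorithm:
  5z**4 - 45z**3 + 740z - 1200 = (5)(z**4 - 10z**3 + 17z**2 + 52z - 60) + (5z**3 - 85z**2 + 480z - 900)
  z**4 - 10z**3 + 17z**2 + 52z - 60 = ((1/5)z + 7/5)(5z**3 - 85z**2 + 480z - 900) + (40z**2 - 440z + 1200)
  5z**3 - 85z**2 + 480z - 900 = ((1/8)z - 3/4)(40z**2 - 440z + 1200) + (0)
Last nonzero remainder: 40z**2 - 440z + 1200. Dividing through by 40 gives the monic gcd z**2 - 11z + 30.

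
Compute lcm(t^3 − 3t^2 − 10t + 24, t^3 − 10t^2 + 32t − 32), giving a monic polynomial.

t^4 − 7t^3 + 2t^2 + 64t − 96

By polynomial division,
  t^3 − 3t^2 − 10t + 24 = (t^3 − 10t^2 + 32t − 32) + (7t^2 − 42t + 56)
  t^3 − 10t^2 + 32t − 32 = ((1/7)t − 4/7)(7t^2 − 42t + 56) + (0)
Last nonzero remainder: 7t^2 − 42t + 56. Dividing through by 7 gives the monic gcd t^2 − 6t + 8.
Then lcm(f, g) = f·g / gcd(f, g); expanding and making the result monic gives the answer.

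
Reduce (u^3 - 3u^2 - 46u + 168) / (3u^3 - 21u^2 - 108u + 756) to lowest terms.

Apply the Euclidean algorithm:
  u^3 - 3u^2 - 46u + 168 = (1/3)(3u^3 - 21u^2 - 108u + 756) + (4u^2 - 10u - 84)
  3u^3 - 21u^2 - 108u + 756 = ((3/4)u - 27/8)(4u^2 - 10u - 84) + (-(315/4)u + 945/2)
  4u^2 - 10u - 84 = (-(16/315)u - 8/45)(-(315/4)u + 945/2) + (0)
Last nonzero remainder: -(315/4)u + 945/2. Dividing through by -315/4 gives the monic gcd u - 6.
Cancel u - 6 from numerator and denominator to get the reduced form.

(u^2 + 3u - 28)/(3u^2 - 3u - 126)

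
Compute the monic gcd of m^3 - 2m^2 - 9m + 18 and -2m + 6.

Euclidean algorithm in ℚ[m]:
  m^3 - 2m^2 - 9m + 18 = (-(1/2)m^2 - (1/2)m + 3)(-2m + 6) + (0)
Last nonzero remainder: -2m + 6. Dividing through by -2 gives the monic gcd m - 3.

m - 3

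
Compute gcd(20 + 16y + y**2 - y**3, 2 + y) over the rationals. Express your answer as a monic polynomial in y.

2 + y

Euclidean algorithm in ℚ[y]:
  -y**3 + y**2 + 16y + 20 = (-y**2 + 3y + 10)(y + 2) + (0)
The last nonzero remainder y + 2 is already monic.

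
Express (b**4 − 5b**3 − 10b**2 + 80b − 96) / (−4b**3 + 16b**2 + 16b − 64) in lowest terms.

Euclidean algorithm in ℚ[b]:
  b**4 − 5b**3 − 10b**2 + 80b − 96 = (−(1/4)b + 1/4)(−4b**3 + 16b**2 + 16b − 64) + (−10b**2 + 60b − 80)
  −4b**3 + 16b**2 + 16b − 64 = ((2/5)b + 4/5)(−10b**2 + 60b − 80) + (0)
Last nonzero remainder: −10b**2 + 60b − 80. Dividing through by −10 gives the monic gcd b**2 − 6b + 8.
Cancel b**2 − 6b + 8 from numerator and denominator to get the reduced form.

(−b**2 − b + 12)/(4b + 8)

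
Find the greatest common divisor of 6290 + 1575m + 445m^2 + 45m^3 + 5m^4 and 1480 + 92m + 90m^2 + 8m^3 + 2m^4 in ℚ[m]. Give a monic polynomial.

37 + 6m + m^2

By polynomial division,
  5m^4 + 45m^3 + 445m^2 + 1575m + 6290 = (5/2)(2m^4 + 8m^3 + 90m^2 + 92m + 1480) + (25m^3 + 220m^2 + 1345m + 2590)
  2m^4 + 8m^3 + 90m^2 + 92m + 1480 = ((2/25)m − 48/125)(25m^3 + 220m^2 + 1345m + 2590) + ((1672/25)m^2 + (10032/25)m + 61864/25)
  25m^3 + 220m^2 + 1345m + 2590 = ((625/1672)m + 875/836)((1672/25)m^2 + (10032/25)m + 61864/25) + (0)
Last nonzero remainder: (1672/25)m^2 + (10032/25)m + 61864/25. Dividing through by 1672/25 gives the monic gcd m^2 + 6m + 37.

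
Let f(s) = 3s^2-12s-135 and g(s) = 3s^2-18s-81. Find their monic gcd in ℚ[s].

Repeated division with remainder:
  3s^2-12s-135 = (3s^2-18s-81) + (6s-54)
  3s^2-18s-81 = ((1/2)s+3/2)(6s-54) + (0)
Last nonzero remainder: 6s-54. Dividing through by 6 gives the monic gcd s-9.

s-9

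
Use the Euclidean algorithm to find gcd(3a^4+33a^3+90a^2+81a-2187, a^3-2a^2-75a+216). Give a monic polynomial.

a^2+6a-27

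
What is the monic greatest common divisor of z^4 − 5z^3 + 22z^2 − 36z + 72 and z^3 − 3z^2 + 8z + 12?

z^2 − 4z + 12

By polynomial division,
  z^4 − 5z^3 + 22z^2 − 36z + 72 = (z − 2)(z^3 − 3z^2 + 8z + 12) + (8z^2 − 32z + 96)
  z^3 − 3z^2 + 8z + 12 = ((1/8)z + 1/8)(8z^2 − 32z + 96) + (0)
Last nonzero remainder: 8z^2 − 32z + 96. Dividing through by 8 gives the monic gcd z^2 − 4z + 12.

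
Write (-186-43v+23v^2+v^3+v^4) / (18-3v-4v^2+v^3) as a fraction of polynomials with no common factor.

(31+2v+v^2)/(-3+v)

Repeated division with remainder:
  v^4+v^3+23v^2-43v-186 = (v+5)(v^3-4v^2-3v+18) + (46v^2-46v-276)
  v^3-4v^2-3v+18 = ((1/46)v-3/46)(46v^2-46v-276) + (0)
Last nonzero remainder: 46v^2-46v-276. Dividing through by 46 gives the monic gcd v^2-v-6.
Cancel v^2-v-6 from numerator and denominator to get the reduced form.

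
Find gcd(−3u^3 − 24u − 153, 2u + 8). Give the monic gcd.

1

Apply the Euclidean algorithm:
  −3u^3 − 24u − 153 = (−(3/2)u^2 + 6u − 36)(2u + 8) + (135)
  2u + 8 = ((2/135)u + 8/135)(135) + (0)
The last nonzero remainder is the constant 135, so the polynomials are coprime and gcd = 1.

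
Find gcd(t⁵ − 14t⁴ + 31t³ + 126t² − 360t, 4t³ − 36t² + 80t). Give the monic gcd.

t² − 4t

Repeated division with remainder:
  t⁵ − 14t⁴ + 31t³ + 126t² − 360t = ((1/4)t² − (5/4)t − 17/2)(4t³ − 36t² + 80t) + (−80t² + 320t)
  4t³ − 36t² + 80t = (−(1/20)t + 1/4)(−80t² + 320t) + (0)
Last nonzero remainder: −80t² + 320t. Dividing through by −80 gives the monic gcd t² − 4t.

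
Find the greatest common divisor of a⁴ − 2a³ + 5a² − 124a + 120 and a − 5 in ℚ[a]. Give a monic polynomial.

a − 5

Apply the Euclidean algorithm:
  a⁴ − 2a³ + 5a² − 124a + 120 = (a³ + 3a² + 20a − 24)(a − 5) + (0)
The last nonzero remainder a − 5 is already monic.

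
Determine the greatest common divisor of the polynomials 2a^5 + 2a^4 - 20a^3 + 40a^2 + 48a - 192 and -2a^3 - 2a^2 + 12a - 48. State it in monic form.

Apply the Euclidean algorithm:
  2a^5 + 2a^4 - 20a^3 + 40a^2 + 48a - 192 = (-a^2 + 4)(-2a^3 - 2a^2 + 12a - 48) + (0)
Last nonzero remainder: -2a^3 - 2a^2 + 12a - 48. Dividing through by -2 gives the monic gcd a^3 + a^2 - 6a + 24.

a^3 + a^2 - 6a + 24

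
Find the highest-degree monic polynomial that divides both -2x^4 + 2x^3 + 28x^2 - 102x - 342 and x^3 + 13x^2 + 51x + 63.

x^2 + 6x + 9

By polynomial division,
  -2x^4 + 2x^3 + 28x^2 - 102x - 342 = (-2x + 28)(x^3 + 13x^2 + 51x + 63) + (-234x^2 - 1404x - 2106)
  x^3 + 13x^2 + 51x + 63 = (-(1/234)x - 7/234)(-234x^2 - 1404x - 2106) + (0)
Last nonzero remainder: -234x^2 - 1404x - 2106. Dividing through by -234 gives the monic gcd x^2 + 6x + 9.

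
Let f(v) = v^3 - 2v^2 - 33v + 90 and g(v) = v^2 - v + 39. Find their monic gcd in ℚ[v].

1

By polynomial division,
  v^3 - 2v^2 - 33v + 90 = (v - 1)(v^2 - v + 39) + (-73v + 129)
  v^2 - v + 39 = (-(1/73)v - 56/5329)(-73v + 129) + (215055/5329)
  -73v + 129 = (-(389017/215055)v + 229147/71685)(215055/5329) + (0)
The last nonzero remainder is the constant 215055/5329, so the polynomials are coprime and gcd = 1.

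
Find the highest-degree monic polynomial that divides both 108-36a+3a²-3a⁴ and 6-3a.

-2+a

Repeated division with remainder:
  -3a⁴+3a²-36a+108 = (a³+2a²+3a+18)(-3a+6) + (0)
Last nonzero remainder: -3a+6. Dividing through by -3 gives the monic gcd a-2.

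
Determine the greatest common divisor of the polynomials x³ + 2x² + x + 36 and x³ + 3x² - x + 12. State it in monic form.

x + 4

Repeated division with remainder:
  x³ + 2x² + x + 36 = (x³ + 3x² - x + 12) + (-x² + 2x + 24)
  x³ + 3x² - x + 12 = (-x - 5)(-x² + 2x + 24) + (33x + 132)
  -x² + 2x + 24 = (-(1/33)x + 2/11)(33x + 132) + (0)
Last nonzero remainder: 33x + 132. Dividing through by 33 gives the monic gcd x + 4.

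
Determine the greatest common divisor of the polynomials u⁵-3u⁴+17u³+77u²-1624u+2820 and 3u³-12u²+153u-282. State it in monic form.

u³-4u²+51u-94

Repeated division with remainder:
  u⁵-3u⁴+17u³+77u²-1624u+2820 = ((1/3)u²+(1/3)u-10)(3u³-12u²+153u-282) + (0)
Last nonzero remainder: 3u³-12u²+153u-282. Dividing through by 3 gives the monic gcd u³-4u²+51u-94.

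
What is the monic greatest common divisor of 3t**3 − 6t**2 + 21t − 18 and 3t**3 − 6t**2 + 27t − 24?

t − 1

Euclidean algorithm in ℚ[t]:
  3t**3 − 6t**2 + 21t − 18 = (3t**3 − 6t**2 + 27t − 24) + (−6t + 6)
  3t**3 − 6t**2 + 27t − 24 = (−(1/2)t**2 + (1/2)t − 4)(−6t + 6) + (0)
Last nonzero remainder: −6t + 6. Dividing through by −6 gives the monic gcd t − 1.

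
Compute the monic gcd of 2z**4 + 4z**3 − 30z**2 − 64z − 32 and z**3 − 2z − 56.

Repeated division with remainder:
  2z**4 + 4z**3 − 30z**2 − 64z − 32 = (2z + 4)(z**3 − 2z − 56) + (−26z**2 + 56z + 192)
  z**3 − 2z − 56 = (−(1/26)z − 14/169)(−26z**2 + 56z + 192) + ((1694/169)z − 6776/169)
  −26z**2 + 56z + 192 = (−(2197/847)z − 4056/847)((1694/169)z − 6776/169) + (0)
Last nonzero remainder: (1694/169)z − 6776/169. Dividing through by 1694/169 gives the monic gcd z − 4.

z − 4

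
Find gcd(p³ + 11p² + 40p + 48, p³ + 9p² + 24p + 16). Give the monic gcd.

Repeated division with remainder:
  p³ + 11p² + 40p + 48 = (p³ + 9p² + 24p + 16) + (2p² + 16p + 32)
  p³ + 9p² + 24p + 16 = ((1/2)p + 1/2)(2p² + 16p + 32) + (0)
Last nonzero remainder: 2p² + 16p + 32. Dividing through by 2 gives the monic gcd p² + 8p + 16.

p² + 8p + 16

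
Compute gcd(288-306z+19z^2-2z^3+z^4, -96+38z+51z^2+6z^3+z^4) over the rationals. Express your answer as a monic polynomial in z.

Euclidean algorithm in ℚ[z]:
  z^4-2z^3+19z^2-306z+288 = (z^4+6z^3+51z^2+38z-96) + (-8z^3-32z^2-344z+384)
  z^4+6z^3+51z^2+38z-96 = (-(1/8)z-1/4)(-8z^3-32z^2-344z+384) + (0)
Last nonzero remainder: -8z^3-32z^2-344z+384. Dividing through by -8 gives the monic gcd z^3+4z^2+43z-48.

-48+43z+4z^2+z^3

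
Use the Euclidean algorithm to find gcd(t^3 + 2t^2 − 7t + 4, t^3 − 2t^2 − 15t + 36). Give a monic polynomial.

t + 4

Euclidean algorithm in ℚ[t]:
  t^3 + 2t^2 − 7t + 4 = (t^3 − 2t^2 − 15t + 36) + (4t^2 + 8t − 32)
  t^3 − 2t^2 − 15t + 36 = ((1/4)t − 1)(4t^2 + 8t − 32) + (t + 4)
  4t^2 + 8t − 32 = (4t − 8)(t + 4) + (0)
The last nonzero remainder t + 4 is already monic.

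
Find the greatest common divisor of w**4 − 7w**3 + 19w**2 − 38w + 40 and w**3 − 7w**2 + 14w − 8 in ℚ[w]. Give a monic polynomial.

w**2 − 6w + 8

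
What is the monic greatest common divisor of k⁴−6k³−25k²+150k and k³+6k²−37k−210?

Repeated division with remainder:
  k⁴−6k³−25k²+150k = (k−12)(k³+6k²−37k−210) + (84k²−84k−2520)
  k³+6k²−37k−210 = ((1/84)k+1/12)(84k²−84k−2520) + (0)
Last nonzero remainder: 84k²−84k−2520. Dividing through by 84 gives the monic gcd k²−k−30.

k²−k−30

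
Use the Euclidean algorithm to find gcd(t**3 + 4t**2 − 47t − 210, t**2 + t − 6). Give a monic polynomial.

1

Apply the Euclidean algorithm:
  t**3 + 4t**2 − 47t − 210 = (t + 3)(t**2 + t − 6) + (−44t − 192)
  t**2 + t − 6 = (−(1/44)t + 37/484)(−44t − 192) + (1050/121)
  −44t − 192 = (−(2662/525)t − 3872/175)(1050/121) + (0)
The last nonzero remainder is the constant 1050/121, so the polynomials are coprime and gcd = 1.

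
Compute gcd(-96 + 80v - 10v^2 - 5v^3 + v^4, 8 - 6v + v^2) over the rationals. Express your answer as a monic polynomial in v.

8 - 6v + v^2

Apply the Euclidean algorithm:
  v^4 - 5v^3 - 10v^2 + 80v - 96 = (v^2 + v - 12)(v^2 - 6v + 8) + (0)
The last nonzero remainder v^2 - 6v + 8 is already monic.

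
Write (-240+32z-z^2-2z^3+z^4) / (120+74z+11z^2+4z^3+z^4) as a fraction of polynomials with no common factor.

(-4+z)/(2+z)

Apply the Euclidean algorithm:
  z^4-2z^3-z^2+32z-240 = (z^4+4z^3+11z^2+74z+120) + (-6z^3-12z^2-42z-360)
  z^4+4z^3+11z^2+74z+120 = (-(1/6)z-1/3)(-6z^3-12z^2-42z-360) + (0)
Last nonzero remainder: -6z^3-12z^2-42z-360. Dividing through by -6 gives the monic gcd z^3+2z^2+7z+60.
Cancel z^3+2z^2+7z+60 from numerator and denominator to get the reduced form.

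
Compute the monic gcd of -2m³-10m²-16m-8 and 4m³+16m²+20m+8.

Apply the Euclidean algorithm:
  -2m³-10m²-16m-8 = (-1/2)(4m³+16m²+20m+8) + (-2m²-6m-4)
  4m³+16m²+20m+8 = (-2m-2)(-2m²-6m-4) + (0)
Last nonzero remainder: -2m²-6m-4. Dividing through by -2 gives the monic gcd m²+3m+2.

m²+3m+2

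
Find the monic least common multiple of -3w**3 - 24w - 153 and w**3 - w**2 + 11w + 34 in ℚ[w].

w**4 + 2w**3 + 8w**2 + 67w + 102

Euclidean algorithm in ℚ[w]:
  -3w**3 - 24w - 153 = (-3)(w**3 - w**2 + 11w + 34) + (-3w**2 + 9w - 51)
  w**3 - w**2 + 11w + 34 = (-(1/3)w - 2/3)(-3w**2 + 9w - 51) + (0)
Last nonzero remainder: -3w**2 + 9w - 51. Dividing through by -3 gives the monic gcd w**2 - 3w + 17.
Then lcm(f, g) = f·g / gcd(f, g); expanding and making the result monic gives the answer.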